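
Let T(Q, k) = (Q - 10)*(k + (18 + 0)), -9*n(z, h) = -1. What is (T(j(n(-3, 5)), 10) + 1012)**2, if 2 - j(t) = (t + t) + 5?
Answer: 33362176/81 ≈ 4.1188e+5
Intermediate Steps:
n(z, h) = 1/9 (n(z, h) = -1/9*(-1) = 1/9)
j(t) = -3 - 2*t (j(t) = 2 - ((t + t) + 5) = 2 - (2*t + 5) = 2 - (5 + 2*t) = 2 + (-5 - 2*t) = -3 - 2*t)
T(Q, k) = (-10 + Q)*(18 + k) (T(Q, k) = (-10 + Q)*(k + 18) = (-10 + Q)*(18 + k))
(T(j(n(-3, 5)), 10) + 1012)**2 = ((-180 - 10*10 + 18*(-3 - 2*1/9) + (-3 - 2*1/9)*10) + 1012)**2 = ((-180 - 100 + 18*(-3 - 2/9) + (-3 - 2/9)*10) + 1012)**2 = ((-180 - 100 + 18*(-29/9) - 29/9*10) + 1012)**2 = ((-180 - 100 - 58 - 290/9) + 1012)**2 = (-3332/9 + 1012)**2 = (5776/9)**2 = 33362176/81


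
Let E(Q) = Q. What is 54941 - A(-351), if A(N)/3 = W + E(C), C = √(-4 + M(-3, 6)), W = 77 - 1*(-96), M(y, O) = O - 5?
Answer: 54422 - 3*I*√3 ≈ 54422.0 - 5.1962*I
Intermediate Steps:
M(y, O) = -5 + O
W = 173 (W = 77 + 96 = 173)
C = I*√3 (C = √(-4 + (-5 + 6)) = √(-4 + 1) = √(-3) = I*√3 ≈ 1.732*I)
A(N) = 519 + 3*I*√3 (A(N) = 3*(173 + I*√3) = 519 + 3*I*√3)
54941 - A(-351) = 54941 - (519 + 3*I*√3) = 54941 + (-519 - 3*I*√3) = 54422 - 3*I*√3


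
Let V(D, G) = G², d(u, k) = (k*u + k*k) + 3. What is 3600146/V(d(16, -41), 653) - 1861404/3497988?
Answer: 983295674001/124297797091 ≈ 7.9108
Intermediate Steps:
d(u, k) = 3 + k² + k*u (d(u, k) = (k*u + k²) + 3 = (k² + k*u) + 3 = 3 + k² + k*u)
3600146/V(d(16, -41), 653) - 1861404/3497988 = 3600146/(653²) - 1861404/3497988 = 3600146/426409 - 1861404*1/3497988 = 3600146*(1/426409) - 155117/291499 = 3600146/426409 - 155117/291499 = 983295674001/124297797091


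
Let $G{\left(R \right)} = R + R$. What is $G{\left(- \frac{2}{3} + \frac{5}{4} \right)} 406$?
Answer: $\frac{1421}{3} \approx 473.67$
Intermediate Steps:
$G{\left(R \right)} = 2 R$
$G{\left(- \frac{2}{3} + \frac{5}{4} \right)} 406 = 2 \left(- \frac{2}{3} + \frac{5}{4}\right) 406 = 2 \cdot \frac{7}{12} \cdot 406 = \frac{7}{6} \cdot 406 = \frac{1421}{3}$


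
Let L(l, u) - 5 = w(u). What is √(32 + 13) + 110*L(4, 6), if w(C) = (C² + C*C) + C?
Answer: 9130 + 3*√5 ≈ 9136.7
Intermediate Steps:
w(C) = C + 2*C² (w(C) = (C² + C²) + C = 2*C² + C = C + 2*C²)
L(l, u) = 5 + u*(1 + 2*u)
√(32 + 13) + 110*L(4, 6) = √(32 + 13) + 110*(5 + 6*(1 + 2*6)) = √45 + 110*(5 + 6*(1 + 12)) = 3*√5 + 110*(5 + 6*13) = 3*√5 + 110*(5 + 78) = 3*√5 + 110*83 = 3*√5 + 9130 = 9130 + 3*√5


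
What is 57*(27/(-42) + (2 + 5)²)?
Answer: 38589/14 ≈ 2756.4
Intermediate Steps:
57*(27/(-42) + (2 + 5)²) = 57*(27*(-1/42) + 7²) = 57*(-9/14 + 49) = 57*(677/14) = 38589/14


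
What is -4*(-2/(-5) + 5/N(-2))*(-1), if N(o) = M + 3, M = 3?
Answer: 74/15 ≈ 4.9333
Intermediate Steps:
N(o) = 6 (N(o) = 3 + 3 = 6)
-4*(-2/(-5) + 5/N(-2))*(-1) = -4*(-2/(-5) + 5/6)*(-1) = -4*(-2*(-⅕) + 5*(⅙))*(-1) = -4*(⅖ + ⅚)*(-1) = -4*37/30*(-1) = -74/15*(-1) = 74/15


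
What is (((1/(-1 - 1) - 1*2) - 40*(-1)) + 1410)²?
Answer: 8381025/4 ≈ 2.0953e+6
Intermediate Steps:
(((1/(-1 - 1) - 1*2) - 40*(-1)) + 1410)² = (((1/(-2) - 2) - 10*(-4)) + 1410)² = (((-½ - 2) + 40) + 1410)² = ((-5/2 + 40) + 1410)² = (75/2 + 1410)² = (2895/2)² = 8381025/4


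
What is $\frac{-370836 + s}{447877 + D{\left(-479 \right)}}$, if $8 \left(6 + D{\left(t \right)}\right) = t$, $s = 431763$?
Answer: $\frac{162472}{1194163} \approx 0.13606$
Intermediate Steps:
$D{\left(t \right)} = -6 + \frac{t}{8}$
$\frac{-370836 + s}{447877 + D{\left(-479 \right)}} = \frac{-370836 + 431763}{447877 + \left(-6 + \frac{1}{8} \left(-479\right)\right)} = \frac{60927}{447877 - \frac{527}{8}} = \frac{60927}{\frac{3582489}{8}} = 60927 \cdot \frac{8}{3582489} = \frac{162472}{1194163}$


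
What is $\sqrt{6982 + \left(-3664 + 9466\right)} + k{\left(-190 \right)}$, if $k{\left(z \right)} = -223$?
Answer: $-223 + 4 \sqrt{799} \approx -109.93$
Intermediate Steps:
$\sqrt{6982 + \left(-3664 + 9466\right)} + k{\left(-190 \right)} = \sqrt{6982 + \left(-3664 + 9466\right)} - 223 = \sqrt{6982 + 5802} - 223 = \sqrt{12784} - 223 = 4 \sqrt{799} - 223 = -223 + 4 \sqrt{799}$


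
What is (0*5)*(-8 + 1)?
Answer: 0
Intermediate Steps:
(0*5)*(-8 + 1) = 0*(-7) = 0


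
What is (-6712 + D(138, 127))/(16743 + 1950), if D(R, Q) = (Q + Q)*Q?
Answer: 25546/18693 ≈ 1.3666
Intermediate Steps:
D(R, Q) = 2*Q² (D(R, Q) = (2*Q)*Q = 2*Q²)
(-6712 + D(138, 127))/(16743 + 1950) = (-6712 + 2*127²)/(16743 + 1950) = (-6712 + 2*16129)/18693 = (-6712 + 32258)*(1/18693) = 25546*(1/18693) = 25546/18693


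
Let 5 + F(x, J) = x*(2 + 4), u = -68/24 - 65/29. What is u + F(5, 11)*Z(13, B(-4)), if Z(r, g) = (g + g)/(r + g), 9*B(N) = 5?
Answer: -32113/10614 ≈ -3.0255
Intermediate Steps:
B(N) = 5/9 (B(N) = (1/9)*5 = 5/9)
Z(r, g) = 2*g/(g + r) (Z(r, g) = (2*g)/(g + r) = 2*g/(g + r))
u = -883/174 (u = -68*1/24 - 65*1/29 = -17/6 - 65/29 = -883/174 ≈ -5.0747)
F(x, J) = -5 + 6*x (F(x, J) = -5 + x*(2 + 4) = -5 + x*6 = -5 + 6*x)
u + F(5, 11)*Z(13, B(-4)) = -883/174 + (-5 + 6*5)*(2*(5/9)/(5/9 + 13)) = -883/174 + (-5 + 30)*(2*(5/9)/(122/9)) = -883/174 + 25*(2*(5/9)*(9/122)) = -883/174 + 25*(5/61) = -883/174 + 125/61 = -32113/10614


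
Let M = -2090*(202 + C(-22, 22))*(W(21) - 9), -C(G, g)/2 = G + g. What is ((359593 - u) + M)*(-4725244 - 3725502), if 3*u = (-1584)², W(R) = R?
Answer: 46841800567574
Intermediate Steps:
C(G, g) = -2*G - 2*g (C(G, g) = -2*(G + g) = -2*G - 2*g)
u = 836352 (u = (⅓)*(-1584)² = (⅓)*2509056 = 836352)
M = -5066160 (M = -2090*(202 + (-2*(-22) - 2*22))*(21 - 9) = -2090*(202 + (44 - 44))*12 = -2090*(202 + 0)*12 = -422180*12 = -2090*2424 = -5066160)
((359593 - u) + M)*(-4725244 - 3725502) = ((359593 - 1*836352) - 5066160)*(-4725244 - 3725502) = ((359593 - 836352) - 5066160)*(-8450746) = (-476759 - 5066160)*(-8450746) = -5542919*(-8450746) = 46841800567574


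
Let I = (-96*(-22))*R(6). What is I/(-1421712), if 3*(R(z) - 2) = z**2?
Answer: -616/29619 ≈ -0.020797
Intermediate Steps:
R(z) = 2 + z**2/3
I = 29568 (I = (-96*(-22))*(2 + (1/3)*6**2) = 2112*(2 + (1/3)*36) = 2112*(2 + 12) = 2112*14 = 29568)
I/(-1421712) = 29568/(-1421712) = 29568*(-1/1421712) = -616/29619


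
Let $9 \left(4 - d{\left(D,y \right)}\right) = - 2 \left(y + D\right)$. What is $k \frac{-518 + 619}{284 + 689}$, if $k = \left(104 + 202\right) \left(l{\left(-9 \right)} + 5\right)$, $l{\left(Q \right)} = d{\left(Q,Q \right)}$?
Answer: $\frac{154530}{973} \approx 158.82$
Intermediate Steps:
$d{\left(D,y \right)} = 4 + \frac{2 D}{9} + \frac{2 y}{9}$ ($d{\left(D,y \right)} = 4 - \frac{\left(-2\right) \left(y + D\right)}{9} = 4 - \frac{\left(-2\right) \left(D + y\right)}{9} = 4 - \frac{- 2 D - 2 y}{9} = 4 + \left(\frac{2 D}{9} + \frac{2 y}{9}\right) = 4 + \frac{2 D}{9} + \frac{2 y}{9}$)
$l{\left(Q \right)} = 4 + \frac{4 Q}{9}$ ($l{\left(Q \right)} = 4 + \frac{2 Q}{9} + \frac{2 Q}{9} = 4 + \frac{4 Q}{9}$)
$k = 1530$ ($k = \left(104 + 202\right) \left(\left(4 + \frac{4}{9} \left(-9\right)\right) + 5\right) = 306 \left(\left(4 - 4\right) + 5\right) = 306 \left(0 + 5\right) = 306 \cdot 5 = 1530$)
$k \frac{-518 + 619}{284 + 689} = 1530 \frac{-518 + 619}{284 + 689} = 1530 \cdot \frac{101}{973} = \frac{154530}{973}$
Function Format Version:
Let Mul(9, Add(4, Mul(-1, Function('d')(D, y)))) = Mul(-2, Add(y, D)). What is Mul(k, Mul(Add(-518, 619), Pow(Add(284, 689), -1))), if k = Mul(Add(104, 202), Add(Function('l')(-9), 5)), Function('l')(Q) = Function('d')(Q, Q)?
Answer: Rational(154530, 973) ≈ 158.82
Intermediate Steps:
Function('d')(D, y) = Add(4, Mul(Rational(2, 9), D), Mul(Rational(2, 9), y)) (Function('d')(D, y) = Add(4, Mul(Rational(-1, 9), Mul(-2, Add(y, D)))) = Add(4, Mul(Rational(-1, 9), Mul(-2, Add(D, y)))) = Add(4, Mul(Rational(-1, 9), Add(Mul(-2, D), Mul(-2, y)))) = Add(4, Add(Mul(Rational(2, 9), D), Mul(Rational(2, 9), y))) = Add(4, Mul(Rational(2, 9), D), Mul(Rational(2, 9), y)))
Function('l')(Q) = Add(4, Mul(Rational(4, 9), Q)) (Function('l')(Q) = Add(4, Mul(Rational(2, 9), Q), Mul(Rational(2, 9), Q)) = Add(4, Mul(Rational(4, 9), Q)))
k = 1530 (k = Mul(Add(104, 202), Add(Add(4, Mul(Rational(4, 9), -9)), 5)) = Mul(306, Add(Add(4, -4), 5)) = Mul(306, Add(0, 5)) = Mul(306, 5) = 1530)
Mul(k, Mul(Add(-518, 619), Pow(Add(284, 689), -1))) = Mul(1530, Mul(Add(-518, 619), Pow(Add(284, 689), -1))) = Mul(1530, Mul(101, Pow(973, -1))) = Mul(1530, Mul(101, Rational(1, 973))) = Mul(1530, Rational(101, 973)) = Rational(154530, 973)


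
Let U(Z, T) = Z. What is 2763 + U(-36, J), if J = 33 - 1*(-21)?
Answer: 2727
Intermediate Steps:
J = 54 (J = 33 + 21 = 54)
2763 + U(-36, J) = 2763 - 36 = 2727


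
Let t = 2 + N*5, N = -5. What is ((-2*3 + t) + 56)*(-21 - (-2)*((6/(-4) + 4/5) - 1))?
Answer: -3294/5 ≈ -658.80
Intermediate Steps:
t = -23 (t = 2 - 5*5 = 2 - 25 = -23)
((-2*3 + t) + 56)*(-21 - (-2)*((6/(-4) + 4/5) - 1)) = ((-2*3 - 23) + 56)*(-21 - (-2)*((6/(-4) + 4/5) - 1)) = ((-6 - 23) + 56)*(-21 - (-2)*((6*(-1/4) + 4*(1/5)) - 1)) = (-29 + 56)*(-21 - (-2)*((-3/2 + 4/5) - 1)) = 27*(-21 - (-2)*(-7/10 - 1)) = 27*(-21 - (-2)*(-17)/10) = 27*(-21 - 1*17/5) = 27*(-21 - 17/5) = 27*(-122/5) = -3294/5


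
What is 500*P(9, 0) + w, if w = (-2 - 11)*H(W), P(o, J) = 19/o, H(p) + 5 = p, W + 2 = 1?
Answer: 10202/9 ≈ 1133.6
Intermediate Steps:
W = -1 (W = -2 + 1 = -1)
H(p) = -5 + p
w = 78 (w = (-2 - 11)*(-5 - 1) = -13*(-6) = 78)
500*P(9, 0) + w = 500*(19/9) + 78 = 9500/9 + 78 = 10202/9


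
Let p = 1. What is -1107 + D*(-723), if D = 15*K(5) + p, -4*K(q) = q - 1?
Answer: 9015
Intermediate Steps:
K(q) = 1/4 - q/4 (K(q) = -(q - 1)/4 = -(-1 + q)/4 = 1/4 - q/4)
D = -14 (D = 15*(1/4 - 1/4*5) + 1 = 15*(1/4 - 5/4) + 1 = 15*(-1) + 1 = -15 + 1 = -14)
-1107 + D*(-723) = -1107 - 14*(-723) = -1107 + 10122 = 9015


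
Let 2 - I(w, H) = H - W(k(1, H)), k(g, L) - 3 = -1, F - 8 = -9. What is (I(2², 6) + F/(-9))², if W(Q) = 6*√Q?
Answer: 7057/81 - 140*√2/3 ≈ 21.127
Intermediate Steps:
F = -1 (F = 8 - 9 = -1)
k(g, L) = 2 (k(g, L) = 3 - 1 = 2)
I(w, H) = 2 - H + 6*√2 (I(w, H) = 2 - (H - 6*√2) = 2 + (-H + 6*√2) = 2 - H + 6*√2)
(I(2², 6) + F/(-9))² = ((2 - 1*6 + 6*√2) - 1/(-9))² = ((2 - 6 + 6*√2) - 1*(-⅑))² = ((-4 + 6*√2) + ⅑)² = (-35/9 + 6*√2)²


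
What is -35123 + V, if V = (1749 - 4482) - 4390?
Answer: -42246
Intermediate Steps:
V = -7123 (V = -2733 - 4390 = -7123)
-35123 + V = -35123 - 7123 = -42246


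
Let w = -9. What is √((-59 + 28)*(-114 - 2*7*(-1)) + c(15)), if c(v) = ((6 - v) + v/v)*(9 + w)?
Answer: 10*√31 ≈ 55.678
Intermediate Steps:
c(v) = 0 (c(v) = ((6 - v) + v/v)*(9 - 9) = ((6 - v) + 1)*0 = (7 - v)*0 = 0)
√((-59 + 28)*(-114 - 2*7*(-1)) + c(15)) = √((-59 + 28)*(-114 - 2*7*(-1)) + 0) = √(-31*(-114 - 14*(-1)) + 0) = √(-31*(-114 + 14) + 0) = √(-31*(-100) + 0) = √(3100 + 0) = √3100 = 10*√31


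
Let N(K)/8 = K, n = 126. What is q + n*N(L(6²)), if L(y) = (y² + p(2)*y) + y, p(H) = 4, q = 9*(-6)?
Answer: 1487754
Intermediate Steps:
q = -54
L(y) = y² + 5*y (L(y) = (y² + 4*y) + y = y² + 5*y)
N(K) = 8*K
q + n*N(L(6²)) = -54 + 126*(8*(6²*(5 + 6²))) = -54 + 126*(8*(36*(5 + 36))) = -54 + 126*(8*(36*41)) = -54 + 126*(8*1476) = -54 + 126*11808 = -54 + 1487808 = 1487754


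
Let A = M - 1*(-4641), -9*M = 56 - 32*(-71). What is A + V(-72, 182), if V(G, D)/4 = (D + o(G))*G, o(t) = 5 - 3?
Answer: -145829/3 ≈ -48610.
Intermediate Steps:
o(t) = 2
M = -776/3 (M = -(56 - 32*(-71))/9 = -(56 + 2272)/9 = -⅑*2328 = -776/3 ≈ -258.67)
V(G, D) = 4*G*(2 + D) (V(G, D) = 4*((D + 2)*G) = 4*((2 + D)*G) = 4*(G*(2 + D)) = 4*G*(2 + D))
A = 13147/3 (A = -776/3 - 1*(-4641) = -776/3 + 4641 = 13147/3 ≈ 4382.3)
A + V(-72, 182) = 13147/3 + 4*(-72)*(2 + 182) = 13147/3 + 4*(-72)*184 = 13147/3 - 52992 = -145829/3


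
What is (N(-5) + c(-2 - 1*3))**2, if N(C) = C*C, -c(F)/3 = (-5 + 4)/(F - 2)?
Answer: 29584/49 ≈ 603.75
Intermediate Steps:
c(F) = 3/(-2 + F) (c(F) = -3*(-5 + 4)/(F - 2) = -(-3)/(-2 + F) = 3/(-2 + F))
N(C) = C**2
(N(-5) + c(-2 - 1*3))**2 = ((-5)**2 + 3/(-2 + (-2 - 1*3)))**2 = (25 + 3/(-2 + (-2 - 3)))**2 = (25 + 3/(-2 - 5))**2 = (25 + 3/(-7))**2 = (25 + 3*(-1/7))**2 = (25 - 3/7)**2 = (172/7)**2 = 29584/49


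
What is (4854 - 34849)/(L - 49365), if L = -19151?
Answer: 4285/9788 ≈ 0.43778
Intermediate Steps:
(4854 - 34849)/(L - 49365) = (4854 - 34849)/(-19151 - 49365) = -29995/(-68516) = -29995*(-1/68516) = 4285/9788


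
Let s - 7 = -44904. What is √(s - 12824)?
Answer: I*√57721 ≈ 240.25*I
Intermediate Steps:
s = -44897 (s = 7 - 44904 = -44897)
√(s - 12824) = √(-44897 - 12824) = √(-57721) = I*√57721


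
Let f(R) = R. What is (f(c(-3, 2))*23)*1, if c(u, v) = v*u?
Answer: -138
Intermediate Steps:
c(u, v) = u*v
(f(c(-3, 2))*23)*1 = (-3*2*23)*1 = -6*23*1 = -138*1 = -138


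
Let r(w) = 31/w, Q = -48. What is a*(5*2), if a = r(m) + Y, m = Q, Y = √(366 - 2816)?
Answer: -155/24 + 350*I*√2 ≈ -6.4583 + 494.97*I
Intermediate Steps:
Y = 35*I*√2 (Y = √(-2450) = 35*I*√2 ≈ 49.497*I)
m = -48
a = -31/48 + 35*I*√2 (a = 31/(-48) + 35*I*√2 = 31*(-1/48) + 35*I*√2 = -31/48 + 35*I*√2 ≈ -0.64583 + 49.497*I)
a*(5*2) = (-31/48 + 35*I*√2)*(5*2) = (-31/48 + 35*I*√2)*10 = -155/24 + 350*I*√2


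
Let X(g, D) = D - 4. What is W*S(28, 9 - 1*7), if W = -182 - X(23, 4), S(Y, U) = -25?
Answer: 4550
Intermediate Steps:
X(g, D) = -4 + D
W = -182 (W = -182 - (-4 + 4) = -182 - 1*0 = -182 + 0 = -182)
W*S(28, 9 - 1*7) = -182*(-25) = 4550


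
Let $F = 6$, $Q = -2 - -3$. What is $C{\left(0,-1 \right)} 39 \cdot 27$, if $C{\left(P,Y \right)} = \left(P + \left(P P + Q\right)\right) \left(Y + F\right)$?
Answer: $5265$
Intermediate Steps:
$Q = 1$ ($Q = -2 + 3 = 1$)
$C{\left(P,Y \right)} = \left(6 + Y\right) \left(1 + P + P^{2}\right)$ ($C{\left(P,Y \right)} = \left(P + \left(P P + 1\right)\right) \left(Y + 6\right) = \left(P + \left(P^{2} + 1\right)\right) \left(6 + Y\right) = \left(P + \left(1 + P^{2}\right)\right) \left(6 + Y\right) = \left(1 + P + P^{2}\right) \left(6 + Y\right) = \left(6 + Y\right) \left(1 + P + P^{2}\right)$)
$C{\left(0,-1 \right)} 39 \cdot 27 = \left(6 - 1 + 6 \cdot 0 + 6 \cdot 0^{2} + 0 \left(-1\right) - 0^{2}\right) 39 \cdot 27 = \left(6 - 1 + 0 + 6 \cdot 0 + 0 - 0\right) 39 \cdot 27 = \left(6 - 1 + 0 + 0 + 0 + 0\right) 39 \cdot 27 = 5 \cdot 39 \cdot 27 = 195 \cdot 27 = 5265$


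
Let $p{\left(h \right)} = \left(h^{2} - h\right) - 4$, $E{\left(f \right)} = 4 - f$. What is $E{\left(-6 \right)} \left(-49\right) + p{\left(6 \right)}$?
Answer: $-464$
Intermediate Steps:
$p{\left(h \right)} = -4 + h^{2} - h$
$E{\left(-6 \right)} \left(-49\right) + p{\left(6 \right)} = \left(4 - -6\right) \left(-49\right) - \left(10 - 36\right) = \left(4 + 6\right) \left(-49\right) - -26 = 10 \left(-49\right) + 26 = -490 + 26 = -464$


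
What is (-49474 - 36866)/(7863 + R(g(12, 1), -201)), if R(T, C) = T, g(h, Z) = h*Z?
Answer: -5756/525 ≈ -10.964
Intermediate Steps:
g(h, Z) = Z*h
(-49474 - 36866)/(7863 + R(g(12, 1), -201)) = (-49474 - 36866)/(7863 + 1*12) = -86340/(7863 + 12) = -86340/7875 = -86340*1/7875 = -5756/525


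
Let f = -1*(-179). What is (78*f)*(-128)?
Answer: -1787136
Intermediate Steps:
f = 179
(78*f)*(-128) = (78*179)*(-128) = 13962*(-128) = -1787136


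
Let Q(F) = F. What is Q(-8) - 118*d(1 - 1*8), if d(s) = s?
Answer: 818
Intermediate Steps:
Q(-8) - 118*d(1 - 1*8) = -8 - 118*(1 - 1*8) = -8 - 118*(1 - 8) = -8 - 118*(-7) = -8 + 826 = 818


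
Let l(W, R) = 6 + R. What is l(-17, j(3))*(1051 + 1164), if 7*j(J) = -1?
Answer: 90815/7 ≈ 12974.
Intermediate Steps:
j(J) = -1/7 (j(J) = (1/7)*(-1) = -1/7)
l(-17, j(3))*(1051 + 1164) = (6 - 1/7)*(1051 + 1164) = (41/7)*2215 = 90815/7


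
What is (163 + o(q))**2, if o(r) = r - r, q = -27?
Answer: 26569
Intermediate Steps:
o(r) = 0
(163 + o(q))**2 = (163 + 0)**2 = 163**2 = 26569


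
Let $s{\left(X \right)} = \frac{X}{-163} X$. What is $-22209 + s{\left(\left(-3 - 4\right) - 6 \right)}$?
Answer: $- \frac{3620236}{163} \approx -22210.0$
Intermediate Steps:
$s{\left(X \right)} = - \frac{X^{2}}{163}$ ($s{\left(X \right)} = X \left(- \frac{1}{163}\right) X = - \frac{X}{163} X = - \frac{X^{2}}{163}$)
$-22209 + s{\left(\left(-3 - 4\right) - 6 \right)} = -22209 - \frac{\left(\left(-3 - 4\right) - 6\right)^{2}}{163} = -22209 - \frac{\left(-7 - 6\right)^{2}}{163} = -22209 - \frac{\left(-13\right)^{2}}{163} = -22209 - \frac{169}{163} = - \frac{3620236}{163}$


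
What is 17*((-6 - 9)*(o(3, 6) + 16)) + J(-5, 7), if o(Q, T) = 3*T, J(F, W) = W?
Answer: -8663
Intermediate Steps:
17*((-6 - 9)*(o(3, 6) + 16)) + J(-5, 7) = 17*((-6 - 9)*(3*6 + 16)) + 7 = 17*(-15*(18 + 16)) + 7 = 17*(-15*34) + 7 = 17*(-510) + 7 = -8670 + 7 = -8663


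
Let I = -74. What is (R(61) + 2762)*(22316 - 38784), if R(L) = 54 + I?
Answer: -45155256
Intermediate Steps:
R(L) = -20 (R(L) = 54 - 74 = -20)
(R(61) + 2762)*(22316 - 38784) = (-20 + 2762)*(22316 - 38784) = 2742*(-16468) = -45155256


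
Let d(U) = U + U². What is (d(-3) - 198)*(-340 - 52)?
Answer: 75264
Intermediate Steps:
(d(-3) - 198)*(-340 - 52) = (-3*(1 - 3) - 198)*(-340 - 52) = (-3*(-2) - 198)*(-392) = (6 - 198)*(-392) = -192*(-392) = 75264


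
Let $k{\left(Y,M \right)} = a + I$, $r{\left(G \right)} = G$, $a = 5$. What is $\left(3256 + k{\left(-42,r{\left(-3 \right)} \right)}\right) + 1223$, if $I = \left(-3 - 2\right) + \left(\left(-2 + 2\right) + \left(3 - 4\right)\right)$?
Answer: $4478$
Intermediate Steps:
$I = -6$ ($I = -5 + \left(0 - 1\right) = -5 - 1 = -6$)
$k{\left(Y,M \right)} = -1$ ($k{\left(Y,M \right)} = 5 - 6 = -1$)
$\left(3256 + k{\left(-42,r{\left(-3 \right)} \right)}\right) + 1223 = \left(3256 - 1\right) + 1223 = 3255 + 1223 = 4478$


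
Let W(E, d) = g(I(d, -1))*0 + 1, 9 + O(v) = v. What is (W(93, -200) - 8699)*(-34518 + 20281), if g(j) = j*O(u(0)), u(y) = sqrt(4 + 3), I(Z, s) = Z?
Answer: 123833426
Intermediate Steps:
u(y) = sqrt(7)
O(v) = -9 + v
g(j) = j*(-9 + sqrt(7))
W(E, d) = 1 (W(E, d) = (d*(-9 + sqrt(7)))*0 + 1 = 0 + 1 = 1)
(W(93, -200) - 8699)*(-34518 + 20281) = (1 - 8699)*(-34518 + 20281) = -8698*(-14237) = 123833426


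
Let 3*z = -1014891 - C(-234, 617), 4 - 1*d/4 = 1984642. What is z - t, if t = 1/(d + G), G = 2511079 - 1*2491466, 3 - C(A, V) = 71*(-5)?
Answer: -8039694900808/23756817 ≈ -3.3842e+5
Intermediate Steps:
C(A, V) = 358 (C(A, V) = 3 - 71*(-5) = 3 - 1*(-355) = 3 + 355 = 358)
G = 19613 (G = 2511079 - 2491466 = 19613)
d = -7938552 (d = 16 - 4*1984642 = 16 - 7938568 = -7938552)
z = -1015249/3 (z = (-1014891 - 1*358)/3 = (-1014891 - 358)/3 = (1/3)*(-1015249) = -1015249/3 ≈ -3.3842e+5)
t = -1/7918939 (t = 1/(-7938552 + 19613) = 1/(-7918939) = -1/7918939 ≈ -1.2628e-7)
z - t = -1015249/3 - 1*(-1/7918939) = -1015249/3 + 1/7918939 = -8039694900808/23756817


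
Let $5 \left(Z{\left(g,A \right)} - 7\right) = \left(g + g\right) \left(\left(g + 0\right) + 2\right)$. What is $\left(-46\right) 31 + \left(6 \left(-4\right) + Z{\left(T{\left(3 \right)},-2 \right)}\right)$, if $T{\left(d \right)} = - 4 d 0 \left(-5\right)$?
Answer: $-1443$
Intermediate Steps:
$T{\left(d \right)} = 0$ ($T{\left(d \right)} = - 4 d 0 = 0$)
$Z{\left(g,A \right)} = 7 + \frac{2 g \left(2 + g\right)}{5}$ ($Z{\left(g,A \right)} = 7 + \frac{\left(g + g\right) \left(\left(g + 0\right) + 2\right)}{5} = 7 + \frac{2 g \left(g + 2\right)}{5} = 7 + \frac{2 g \left(2 + g\right)}{5}$)
$\left(-46\right) 31 + \left(6 \left(-4\right) + Z{\left(T{\left(3 \right)},-2 \right)}\right) = \left(-46\right) 31 + \left(6 \left(-4\right) + \left(7 + \frac{2 \cdot 0^{2}}{5} + \frac{4}{5} \cdot 0\right)\right) = -1426 + \left(-24 + \left(7 + \frac{2}{5} \cdot 0 + 0\right)\right) = -1426 + \left(-24 + \left(7 + 0 + 0\right)\right) = -1426 + \left(-24 + 7\right) = -1426 - 17 = -1443$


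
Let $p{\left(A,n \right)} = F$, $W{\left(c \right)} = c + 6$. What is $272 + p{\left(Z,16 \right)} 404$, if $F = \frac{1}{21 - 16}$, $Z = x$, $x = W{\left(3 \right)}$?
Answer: $\frac{1764}{5} \approx 352.8$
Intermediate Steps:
$W{\left(c \right)} = 6 + c$
$x = 9$ ($x = 6 + 3 = 9$)
$Z = 9$
$F = \frac{1}{5} \approx 0.2$
$p{\left(A,n \right)} = \frac{1}{5}$
$272 + p{\left(Z,16 \right)} 404 = 272 + \frac{1}{5} \cdot 404 = 272 + \frac{404}{5} = \frac{1764}{5}$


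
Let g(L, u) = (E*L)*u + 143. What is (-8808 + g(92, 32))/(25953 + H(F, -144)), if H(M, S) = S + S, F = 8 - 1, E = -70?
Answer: -1481/177 ≈ -8.3672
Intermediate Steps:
g(L, u) = 143 - 70*L*u (g(L, u) = (-70*L)*u + 143 = -70*L*u + 143 = 143 - 70*L*u)
F = 7
H(M, S) = 2*S
(-8808 + g(92, 32))/(25953 + H(F, -144)) = (-8808 + (143 - 70*92*32))/(25953 + 2*(-144)) = (-8808 + (143 - 206080))/(25953 - 288) = (-8808 - 205937)/25665 = -214745*1/25665 = -1481/177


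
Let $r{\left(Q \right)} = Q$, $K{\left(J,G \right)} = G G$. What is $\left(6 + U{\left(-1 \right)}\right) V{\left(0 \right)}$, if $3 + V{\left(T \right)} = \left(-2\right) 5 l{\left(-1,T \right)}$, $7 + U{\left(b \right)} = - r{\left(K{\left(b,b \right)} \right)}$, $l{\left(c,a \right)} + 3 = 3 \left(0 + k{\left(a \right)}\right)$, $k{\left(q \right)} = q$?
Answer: $-54$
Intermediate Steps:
$K{\left(J,G \right)} = G^{2}$
$l{\left(c,a \right)} = -3 + 3 a$ ($l{\left(c,a \right)} = -3 + 3 \left(0 + a\right) = -3 + 3 a$)
$U{\left(b \right)} = -7 - b^{2}$
$V{\left(T \right)} = 27 - 30 T$ ($V{\left(T \right)} = -3 + \left(-2\right) 5 \left(-3 + 3 T\right) = -3 - 10 \left(-3 + 3 T\right) = -3 - \left(-30 + 30 T\right) = 27 - 30 T$)
$\left(6 + U{\left(-1 \right)}\right) V{\left(0 \right)} = \left(6 - 8\right) \left(27 - 0\right) = \left(6 - 8\right) \left(27 + 0\right) = \left(6 - 8\right) 27 = \left(-2\right) 27 = -54$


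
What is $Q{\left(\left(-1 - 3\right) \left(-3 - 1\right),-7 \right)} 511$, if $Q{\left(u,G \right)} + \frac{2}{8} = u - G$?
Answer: $\frac{46501}{4} \approx 11625.0$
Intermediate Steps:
$Q{\left(u,G \right)} = - \frac{1}{4} + u - G$ ($Q{\left(u,G \right)} = - \frac{1}{4} - \left(G - u\right) = - \frac{1}{4} + u - G$)
$Q{\left(\left(-1 - 3\right) \left(-3 - 1\right),-7 \right)} 511 = \left(- \frac{1}{4} + \left(-1 - 3\right) \left(-3 - 1\right) - -7\right) 511 = \left(- \frac{1}{4} - -16 + 7\right) 511 = \left(- \frac{1}{4} + 16 + 7\right) 511 = \frac{91}{4} \cdot 511 = \frac{46501}{4}$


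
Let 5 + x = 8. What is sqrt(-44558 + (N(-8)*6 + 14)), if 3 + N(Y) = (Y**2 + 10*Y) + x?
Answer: 12*I*sqrt(310) ≈ 211.28*I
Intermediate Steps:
x = 3 (x = -5 + 8 = 3)
N(Y) = Y**2 + 10*Y (N(Y) = -3 + ((Y**2 + 10*Y) + 3) = -3 + (3 + Y**2 + 10*Y) = Y**2 + 10*Y)
sqrt(-44558 + (N(-8)*6 + 14)) = sqrt(-44558 + (-8*(10 - 8)*6 + 14)) = sqrt(-44558 + (-8*2*6 + 14)) = sqrt(-44558 + (-16*6 + 14)) = sqrt(-44558 + (-96 + 14)) = sqrt(-44558 - 82) = sqrt(-44640) = 12*I*sqrt(310)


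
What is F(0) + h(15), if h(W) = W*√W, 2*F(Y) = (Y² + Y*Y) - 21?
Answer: -21/2 + 15*√15 ≈ 47.595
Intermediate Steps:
F(Y) = -21/2 + Y² (F(Y) = ((Y² + Y*Y) - 21)/2 = ((Y² + Y²) - 21)/2 = (2*Y² - 21)/2 = (-21 + 2*Y²)/2 = -21/2 + Y²)
h(W) = W^(3/2)
F(0) + h(15) = (-21/2 + 0²) + 15^(3/2) = (-21/2 + 0) + 15*√15 = -21/2 + 15*√15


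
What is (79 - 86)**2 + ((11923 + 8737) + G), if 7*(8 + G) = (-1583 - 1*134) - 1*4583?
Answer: 19801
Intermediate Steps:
G = -908 (G = -8 + ((-1583 - 1*134) - 1*4583)/7 = -8 + ((-1583 - 134) - 4583)/7 = -8 + (-1717 - 4583)/7 = -8 + (1/7)*(-6300) = -8 - 900 = -908)
(79 - 86)**2 + ((11923 + 8737) + G) = (79 - 86)**2 + ((11923 + 8737) - 908) = (-7)**2 + (20660 - 908) = 49 + 19752 = 19801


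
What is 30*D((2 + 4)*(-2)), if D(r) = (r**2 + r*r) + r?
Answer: 8280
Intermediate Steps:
D(r) = r + 2*r**2 (D(r) = (r**2 + r**2) + r = 2*r**2 + r = r + 2*r**2)
30*D((2 + 4)*(-2)) = 30*(((2 + 4)*(-2))*(1 + 2*((2 + 4)*(-2)))) = 30*((6*(-2))*(1 + 2*(6*(-2)))) = 30*(-12*(1 + 2*(-12))) = 30*(-12*(1 - 24)) = 30*(-12*(-23)) = 30*276 = 8280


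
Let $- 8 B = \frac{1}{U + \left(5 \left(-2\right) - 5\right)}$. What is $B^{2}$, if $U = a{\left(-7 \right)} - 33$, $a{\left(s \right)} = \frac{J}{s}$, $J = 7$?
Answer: $\frac{1}{153664} \approx 6.5077 \cdot 10^{-6}$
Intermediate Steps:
$a{\left(s \right)} = \frac{7}{s}$
$U = -34$ ($U = \frac{7}{-7} - 33 = 7 \left(- \frac{1}{7}\right) - 33 = -1 - 33 = -34$)
$B = \frac{1}{392}$ ($B = - \frac{1}{8 \left(-34 + \left(5 \left(-2\right) - 5\right)\right)} = - \frac{1}{8 \left(-34 - 15\right)} = - \frac{1}{8 \left(-49\right)} = \left(- \frac{1}{8}\right) \left(- \frac{1}{49}\right) = \frac{1}{392} \approx 0.002551$)
$B^{2} = \left(\frac{1}{392}\right)^{2} = \frac{1}{153664}$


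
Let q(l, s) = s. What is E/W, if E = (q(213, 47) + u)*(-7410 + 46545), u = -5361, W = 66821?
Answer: -207963390/66821 ≈ -3112.2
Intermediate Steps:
E = -207963390 (E = (47 - 5361)*(-7410 + 46545) = -5314*39135 = -207963390)
E/W = -207963390/66821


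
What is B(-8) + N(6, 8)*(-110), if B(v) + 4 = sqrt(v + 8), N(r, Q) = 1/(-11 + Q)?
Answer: 98/3 ≈ 32.667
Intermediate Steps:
B(v) = -4 + sqrt(8 + v) (B(v) = -4 + sqrt(v + 8) = -4 + sqrt(8 + v))
B(-8) + N(6, 8)*(-110) = (-4 + sqrt(8 - 8)) - 110/(-11 + 8) = (-4 + sqrt(0)) - 110/(-3) = (-4 + 0) - 1/3*(-110) = -4 + 110/3 = 98/3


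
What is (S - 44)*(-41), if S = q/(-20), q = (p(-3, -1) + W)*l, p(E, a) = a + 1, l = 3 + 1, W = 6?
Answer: 9266/5 ≈ 1853.2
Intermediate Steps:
l = 4
p(E, a) = 1 + a
q = 24 (q = ((1 - 1) + 6)*4 = (0 + 6)*4 = 6*4 = 24)
S = -6/5 (S = 24/(-20) = 24*(-1/20) = -6/5 ≈ -1.2000)
(S - 44)*(-41) = (-6/5 - 44)*(-41) = -226/5*(-41) = 9266/5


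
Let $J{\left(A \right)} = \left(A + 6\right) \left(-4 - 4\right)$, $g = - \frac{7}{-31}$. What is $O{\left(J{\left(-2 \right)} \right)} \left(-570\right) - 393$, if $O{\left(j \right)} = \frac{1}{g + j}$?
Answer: $- \frac{73887}{197} \approx -375.06$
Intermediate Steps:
$g = \frac{7}{31}$ ($g = \left(-7\right) \left(- \frac{1}{31}\right) = \frac{7}{31} \approx 0.22581$)
$J{\left(A \right)} = -48 - 8 A$ ($J{\left(A \right)} = \left(6 + A\right) \left(-8\right) = -48 - 8 A$)
$O{\left(j \right)} = \frac{1}{\frac{7}{31} + j}$
$O{\left(J{\left(-2 \right)} \right)} \left(-570\right) - 393 = \frac{31}{7 + 31 \left(-48 - -16\right)} \left(-570\right) - 393 = \frac{31}{7 + 31 \left(-48 + 16\right)} \left(-570\right) - 393 = \frac{31}{7 + 31 \left(-32\right)} \left(-570\right) - 393 = \frac{31}{7 - 992} \left(-570\right) - 393 = \frac{31}{-985} \left(-570\right) - 393 = 31 \left(- \frac{1}{985}\right) \left(-570\right) - 393 = \left(- \frac{31}{985}\right) \left(-570\right) - 393 = \frac{3534}{197} - 393 = - \frac{73887}{197}$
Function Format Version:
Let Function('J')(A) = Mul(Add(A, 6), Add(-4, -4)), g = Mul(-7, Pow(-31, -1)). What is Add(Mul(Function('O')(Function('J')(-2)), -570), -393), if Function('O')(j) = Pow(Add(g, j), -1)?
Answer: Rational(-73887, 197) ≈ -375.06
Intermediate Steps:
g = Rational(7, 31) (g = Mul(-7, Rational(-1, 31)) = Rational(7, 31) ≈ 0.22581)
Function('J')(A) = Add(-48, Mul(-8, A)) (Function('J')(A) = Mul(Add(6, A), -8) = Add(-48, Mul(-8, A)))
Function('O')(j) = Pow(Add(Rational(7, 31), j), -1)
Add(Mul(Function('O')(Function('J')(-2)), -570), -393) = Add(Mul(Mul(31, Pow(Add(7, Mul(31, Add(-48, Mul(-8, -2)))), -1)), -570), -393) = Add(Mul(Mul(31, Pow(Add(7, Mul(31, Add(-48, 16))), -1)), -570), -393) = Add(Mul(Mul(31, Pow(Add(7, Mul(31, -32)), -1)), -570), -393) = Add(Mul(Mul(31, Pow(Add(7, -992), -1)), -570), -393) = Add(Mul(Mul(31, Pow(-985, -1)), -570), -393) = Add(Mul(Mul(31, Rational(-1, 985)), -570), -393) = Add(Mul(Rational(-31, 985), -570), -393) = Add(Rational(3534, 197), -393) = Rational(-73887, 197)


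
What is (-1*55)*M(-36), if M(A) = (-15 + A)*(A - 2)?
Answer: -106590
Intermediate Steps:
M(A) = (-15 + A)*(-2 + A)
(-1*55)*M(-36) = (-1*55)*(30 + (-36)² - 17*(-36)) = -55*(30 + 1296 + 612) = -55*1938 = -106590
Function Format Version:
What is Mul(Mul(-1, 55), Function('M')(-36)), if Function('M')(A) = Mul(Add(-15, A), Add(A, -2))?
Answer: -106590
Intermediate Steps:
Function('M')(A) = Mul(Add(-15, A), Add(-2, A))
Mul(Mul(-1, 55), Function('M')(-36)) = Mul(Mul(-1, 55), Add(30, Pow(-36, 2), Mul(-17, -36))) = Mul(-55, Add(30, 1296, 612)) = Mul(-55, 1938) = -106590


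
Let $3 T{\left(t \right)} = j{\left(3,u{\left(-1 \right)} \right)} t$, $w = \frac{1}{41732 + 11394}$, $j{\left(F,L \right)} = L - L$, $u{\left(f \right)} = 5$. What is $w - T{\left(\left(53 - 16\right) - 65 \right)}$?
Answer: $\frac{1}{53126} \approx 1.8823 \cdot 10^{-5}$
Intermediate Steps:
$j{\left(F,L \right)} = 0$
$w = \frac{1}{53126} \approx 1.8823 \cdot 10^{-5}$
$T{\left(t \right)} = 0$ ($T{\left(t \right)} = \frac{0 t}{3} = \frac{1}{3} \cdot 0 = 0$)
$w - T{\left(\left(53 - 16\right) - 65 \right)} = \frac{1}{53126} - 0 = \frac{1}{53126} + 0 = \frac{1}{53126}$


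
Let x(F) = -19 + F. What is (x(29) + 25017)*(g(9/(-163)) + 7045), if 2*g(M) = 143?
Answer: 356209291/2 ≈ 1.7810e+8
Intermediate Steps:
g(M) = 143/2 (g(M) = (½)*143 = 143/2)
(x(29) + 25017)*(g(9/(-163)) + 7045) = ((-19 + 29) + 25017)*(143/2 + 7045) = (10 + 25017)*(14233/2) = 25027*(14233/2) = 356209291/2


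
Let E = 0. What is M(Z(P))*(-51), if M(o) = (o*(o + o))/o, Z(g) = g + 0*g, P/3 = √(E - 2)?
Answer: -306*I*√2 ≈ -432.75*I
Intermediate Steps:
P = 3*I*√2 (P = 3*√(0 - 2) = 3*√(-2) = 3*(I*√2) = 3*I*√2 ≈ 4.2426*I)
Z(g) = g (Z(g) = g + 0 = g)
M(o) = 2*o (M(o) = (o*(2*o))/o = (2*o²)/o = 2*o)
M(Z(P))*(-51) = (2*(3*I*√2))*(-51) = (6*I*√2)*(-51) = -306*I*√2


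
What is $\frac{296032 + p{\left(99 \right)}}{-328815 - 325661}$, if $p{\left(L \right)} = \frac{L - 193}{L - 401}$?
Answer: $- \frac{44700879}{98825876} \approx -0.45232$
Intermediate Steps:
$p{\left(L \right)} = \frac{-193 + L}{-401 + L}$
$\frac{296032 + p{\left(99 \right)}}{-328815 - 325661} = \frac{296032 + \frac{-193 + 99}{-401 + 99}}{-328815 - 325661} = \frac{296032 + \frac{1}{-302} \left(-94\right)}{-654476} = \left(296032 - - \frac{47}{151}\right) \left(- \frac{1}{654476}\right) = \left(296032 + \frac{47}{151}\right) \left(- \frac{1}{654476}\right) = \frac{44700879}{151} \left(- \frac{1}{654476}\right) = - \frac{44700879}{98825876}$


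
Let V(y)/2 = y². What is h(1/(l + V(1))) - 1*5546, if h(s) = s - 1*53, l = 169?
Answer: -957428/171 ≈ -5599.0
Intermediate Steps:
V(y) = 2*y²
h(s) = -53 + s (h(s) = s - 53 = -53 + s)
h(1/(l + V(1))) - 1*5546 = (-53 + 1/(169 + 2*1²)) - 1*5546 = (-53 + 1/(169 + 2*1)) - 5546 = (-53 + 1/(169 + 2)) - 5546 = (-53 + 1/171) - 5546 = -9062/171 - 5546 = -957428/171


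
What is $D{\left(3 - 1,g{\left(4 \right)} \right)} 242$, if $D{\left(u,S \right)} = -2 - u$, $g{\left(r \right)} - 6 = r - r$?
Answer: $-968$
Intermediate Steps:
$g{\left(r \right)} = 6$ ($g{\left(r \right)} = 6 + \left(r - r\right) = 6 + 0 = 6$)
$D{\left(3 - 1,g{\left(4 \right)} \right)} 242 = \left(-2 - \left(3 - 1\right)\right) 242 = \left(-2 - 2\right) 242 = \left(-4\right) 242 = -968$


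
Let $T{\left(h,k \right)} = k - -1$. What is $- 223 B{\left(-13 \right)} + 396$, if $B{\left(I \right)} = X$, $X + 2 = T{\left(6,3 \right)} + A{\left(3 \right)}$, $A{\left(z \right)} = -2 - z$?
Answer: $1065$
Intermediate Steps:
$T{\left(h,k \right)} = 1 + k$ ($T{\left(h,k \right)} = k + 1 = 1 + k$)
$X = -3$ ($X = -2 + \left(\left(1 + 3\right) - 5\right) = -2 + \left(4 - 5\right) = -2 - 1 = -3$)
$B{\left(I \right)} = -3$
$- 223 B{\left(-13 \right)} + 396 = \left(-223\right) \left(-3\right) + 396 = 669 + 396 = 1065$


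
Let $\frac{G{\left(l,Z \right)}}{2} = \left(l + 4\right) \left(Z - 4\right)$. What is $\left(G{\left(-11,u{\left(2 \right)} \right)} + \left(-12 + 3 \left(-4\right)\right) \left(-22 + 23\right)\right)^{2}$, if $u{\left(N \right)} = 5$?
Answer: $1444$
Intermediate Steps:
$G{\left(l,Z \right)} = 2 \left(-4 + Z\right) \left(4 + l\right)$ ($G{\left(l,Z \right)} = 2 \left(l + 4\right) \left(Z - 4\right) = 2 \left(4 + l\right) \left(-4 + Z\right) = 2 \left(-4 + Z\right) \left(4 + l\right)$)
$\left(G{\left(-11,u{\left(2 \right)} \right)} + \left(-12 + 3 \left(-4\right)\right) \left(-22 + 23\right)\right)^{2} = \left(\left(-32 - -88 + 8 \cdot 5 + 2 \cdot 5 \left(-11\right)\right) + \left(-12 + 3 \left(-4\right)\right) \left(-22 + 23\right)\right)^{2} = \left(\left(-32 + 88 + 40 - 110\right) + \left(-12 - 12\right) 1\right)^{2} = \left(-14 - 24\right)^{2} = \left(-38\right)^{2} = 1444$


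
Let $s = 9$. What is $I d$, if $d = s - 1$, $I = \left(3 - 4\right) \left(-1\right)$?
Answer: $8$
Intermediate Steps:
$I = 1$ ($I = \left(-1\right) \left(-1\right) = 1$)
$d = 8$ ($d = 9 - 1 = 8$)
$I d = 1 \cdot 8 = 8$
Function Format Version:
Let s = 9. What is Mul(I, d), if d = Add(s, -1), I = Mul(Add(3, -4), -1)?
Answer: 8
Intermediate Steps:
I = 1 (I = Mul(-1, -1) = 1)
d = 8 (d = Add(9, -1) = 8)
Mul(I, d) = Mul(1, 8) = 8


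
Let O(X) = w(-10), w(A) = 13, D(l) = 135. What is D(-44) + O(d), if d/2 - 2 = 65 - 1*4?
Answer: 148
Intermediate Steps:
d = 126 (d = 4 + 2*(65 - 1*4) = 4 + 2*(65 - 4) = 4 + 2*61 = 4 + 122 = 126)
O(X) = 13
D(-44) + O(d) = 135 + 13 = 148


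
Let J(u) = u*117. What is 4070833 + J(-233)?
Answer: 4043572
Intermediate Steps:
J(u) = 117*u
4070833 + J(-233) = 4070833 + 117*(-233) = 4070833 - 27261 = 4043572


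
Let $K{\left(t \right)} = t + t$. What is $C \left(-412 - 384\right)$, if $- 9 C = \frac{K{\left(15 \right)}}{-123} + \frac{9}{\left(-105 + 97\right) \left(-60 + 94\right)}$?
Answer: $- \frac{614711}{25092} \approx -24.498$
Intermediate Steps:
$K{\left(t \right)} = 2 t$
$C = \frac{3089}{100368}$ ($C = - \frac{\frac{2 \cdot 15}{-123} + \frac{9}{\left(-105 + 97\right) \left(-60 + 94\right)}}{9} = - \frac{30 \left(- \frac{1}{123}\right) + \frac{9}{\left(-8\right) 34}}{9} = - \frac{- \frac{10}{41} + \frac{9}{-272}}{9} = - \frac{- \frac{10}{41} + 9 \left(- \frac{1}{272}\right)}{9} = - \frac{- \frac{10}{41} - \frac{9}{272}}{9} = \left(- \frac{1}{9}\right) \left(- \frac{3089}{11152}\right) = \frac{3089}{100368} \approx 0.030777$)
$C \left(-412 - 384\right) = \frac{3089 \left(-412 - 384\right)}{100368} = \frac{3089}{100368} \left(-796\right) = - \frac{614711}{25092}$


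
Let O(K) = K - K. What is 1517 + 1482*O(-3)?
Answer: 1517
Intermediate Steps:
O(K) = 0
1517 + 1482*O(-3) = 1517 + 1482*0 = 1517 + 0 = 1517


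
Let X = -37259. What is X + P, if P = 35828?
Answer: -1431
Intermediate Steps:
X + P = -37259 + 35828 = -1431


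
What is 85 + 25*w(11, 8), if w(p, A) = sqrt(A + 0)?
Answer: 85 + 50*sqrt(2) ≈ 155.71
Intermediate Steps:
w(p, A) = sqrt(A)
85 + 25*w(11, 8) = 85 + 25*sqrt(8) = 85 + 25*(2*sqrt(2)) = 85 + 50*sqrt(2)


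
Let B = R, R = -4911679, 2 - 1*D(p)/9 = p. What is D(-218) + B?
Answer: -4909699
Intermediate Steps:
D(p) = 18 - 9*p
B = -4911679
D(-218) + B = (18 - 9*(-218)) - 4911679 = (18 + 1962) - 4911679 = 1980 - 4911679 = -4909699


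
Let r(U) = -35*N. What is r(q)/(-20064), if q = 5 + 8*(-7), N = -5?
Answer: -175/20064 ≈ -0.0087221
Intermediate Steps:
q = -51 (q = 5 - 56 = -51)
r(U) = 175 (r(U) = -35*(-5) = 175)
r(q)/(-20064) = 175/(-20064) = 175*(-1/20064) = -175/20064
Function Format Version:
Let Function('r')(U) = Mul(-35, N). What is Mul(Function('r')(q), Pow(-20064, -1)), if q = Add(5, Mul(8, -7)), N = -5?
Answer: Rational(-175, 20064) ≈ -0.0087221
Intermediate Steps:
q = -51 (q = Add(5, -56) = -51)
Function('r')(U) = 175 (Function('r')(U) = Mul(-35, -5) = 175)
Mul(Function('r')(q), Pow(-20064, -1)) = Mul(175, Pow(-20064, -1)) = Mul(175, Rational(-1, 20064)) = Rational(-175, 20064)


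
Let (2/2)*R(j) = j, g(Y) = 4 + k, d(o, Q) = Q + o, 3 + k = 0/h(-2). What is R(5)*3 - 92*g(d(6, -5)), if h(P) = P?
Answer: -77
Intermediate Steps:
k = -3 (k = -3 + 0/(-2) = -3 + 0*(-½) = -3 + 0 = -3)
g(Y) = 1 (g(Y) = 4 - 3 = 1)
R(j) = j
R(5)*3 - 92*g(d(6, -5)) = 5*3 - 92*1 = 15 - 92 = -77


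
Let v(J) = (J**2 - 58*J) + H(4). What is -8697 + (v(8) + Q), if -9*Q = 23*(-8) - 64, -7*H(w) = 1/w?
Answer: -2285509/252 ≈ -9069.5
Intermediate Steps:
H(w) = -1/(7*w)
Q = 248/9 (Q = -(23*(-8) - 64)/9 = -(-184 - 64)/9 = -1/9*(-248) = 248/9 ≈ 27.556)
v(J) = -1/28 + J**2 - 58*J (v(J) = (J**2 - 58*J) - 1/7/4 = (J**2 - 58*J) - 1/7*1/4 = (J**2 - 58*J) - 1/28 = -1/28 + J**2 - 58*J)
-8697 + (v(8) + Q) = -8697 + ((-1/28 + 8**2 - 58*8) + 248/9) = -8697 + ((-1/28 + 64 - 464) + 248/9) = -8697 + (-11201/28 + 248/9) = -8697 - 93865/252 = -2285509/252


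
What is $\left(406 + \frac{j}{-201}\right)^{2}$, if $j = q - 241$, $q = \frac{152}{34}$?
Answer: $\frac{1935779690329}{11675889} \approx 1.6579 \cdot 10^{5}$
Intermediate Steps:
$q = \frac{76}{17}$ ($q = 152 \cdot \frac{1}{34} = \frac{76}{17} \approx 4.4706$)
$j = - \frac{4021}{17}$ ($j = \frac{76}{17} - 241 = - \frac{4021}{17} \approx -236.53$)
$\left(406 + \frac{j}{-201}\right)^{2} = \left(406 - \frac{4021}{17 \left(-201\right)}\right)^{2} = \left(406 - - \frac{4021}{3417}\right)^{2} = \left(406 + \frac{4021}{3417}\right)^{2} = \left(\frac{1391323}{3417}\right)^{2} = \frac{1935779690329}{11675889}$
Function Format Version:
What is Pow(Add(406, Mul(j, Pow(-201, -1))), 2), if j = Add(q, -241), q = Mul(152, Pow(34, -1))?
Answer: Rational(1935779690329, 11675889) ≈ 1.6579e+5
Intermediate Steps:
q = Rational(76, 17) (q = Mul(152, Rational(1, 34)) = Rational(76, 17) ≈ 4.4706)
j = Rational(-4021, 17) (j = Add(Rational(76, 17), -241) = Rational(-4021, 17) ≈ -236.53)
Pow(Add(406, Mul(j, Pow(-201, -1))), 2) = Pow(Add(406, Mul(Rational(-4021, 17), Pow(-201, -1))), 2) = Pow(Add(406, Mul(Rational(-4021, 17), Rational(-1, 201))), 2) = Pow(Add(406, Rational(4021, 3417)), 2) = Pow(Rational(1391323, 3417), 2) = Rational(1935779690329, 11675889)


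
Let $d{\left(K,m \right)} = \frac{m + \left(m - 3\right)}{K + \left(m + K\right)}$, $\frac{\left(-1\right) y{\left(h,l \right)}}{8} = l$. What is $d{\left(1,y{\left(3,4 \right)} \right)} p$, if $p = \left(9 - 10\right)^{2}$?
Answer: $\frac{67}{30} \approx 2.2333$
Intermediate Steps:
$y{\left(h,l \right)} = - 8 l$
$d{\left(K,m \right)} = \frac{-3 + 2 m}{m + 2 K}$ ($d{\left(K,m \right)} = \frac{m + \left(-3 + m\right)}{K + \left(K + m\right)} = \frac{-3 + 2 m}{m + 2 K}$)
$p = 1$ ($p = \left(-1\right)^{2} = 1$)
$d{\left(1,y{\left(3,4 \right)} \right)} p = \frac{-3 + 2 \left(\left(-8\right) 4\right)}{\left(-8\right) 4 + 2 \cdot 1} \cdot 1 = \frac{-3 + 2 \left(-32\right)}{-32 + 2} \cdot 1 = \frac{-3 - 64}{-30} \cdot 1 = \left(- \frac{1}{30}\right) \left(-67\right) 1 = \frac{67}{30} \cdot 1 = \frac{67}{30}$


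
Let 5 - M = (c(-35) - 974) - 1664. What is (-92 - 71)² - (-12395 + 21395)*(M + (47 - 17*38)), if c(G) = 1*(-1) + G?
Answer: -18693431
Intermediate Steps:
c(G) = -1 + G
M = 2679 (M = 5 - (((-1 - 35) - 974) - 1664) = 5 - ((-36 - 974) - 1664) = 5 - (-1010 - 1664) = 5 - 1*(-2674) = 5 + 2674 = 2679)
(-92 - 71)² - (-12395 + 21395)*(M + (47 - 17*38)) = (-92 - 71)² - (-12395 + 21395)*(2679 + (47 - 17*38)) = (-163)² - 9000*(2679 + (47 - 646)) = 26569 - 9000*(2679 - 599) = 26569 - 9000*2080 = 26569 - 1*18720000 = 26569 - 18720000 = -18693431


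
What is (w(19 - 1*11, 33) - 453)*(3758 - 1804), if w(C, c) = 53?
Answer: -781600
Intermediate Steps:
(w(19 - 1*11, 33) - 453)*(3758 - 1804) = (53 - 453)*(3758 - 1804) = -400*1954 = -781600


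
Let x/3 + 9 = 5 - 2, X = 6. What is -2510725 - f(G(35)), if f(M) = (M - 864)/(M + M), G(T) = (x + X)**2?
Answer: -5021445/2 ≈ -2.5107e+6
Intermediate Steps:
x = -18 (x = -27 + 3*(5 - 2) = -27 + 3*3 = -27 + 9 = -18)
G(T) = 144 (G(T) = (-18 + 6)**2 = (-12)**2 = 144)
f(M) = (-864 + M)/(2*M) (f(M) = (-864 + M)/((2*M)) = (-864 + M)*(1/(2*M)) = (-864 + M)/(2*M))
-2510725 - f(G(35)) = -2510725 - (-864 + 144)/(2*144) = -2510725 - (-720)/(2*144) = -2510725 - 1*(-5/2) = -2510725 + 5/2 = -5021445/2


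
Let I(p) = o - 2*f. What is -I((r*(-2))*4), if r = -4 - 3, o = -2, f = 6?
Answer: 14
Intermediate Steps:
r = -7
I(p) = -14 (I(p) = -2 - 2*6 = -2 - 12 = -14)
-I((r*(-2))*4) = -1*(-14) = 14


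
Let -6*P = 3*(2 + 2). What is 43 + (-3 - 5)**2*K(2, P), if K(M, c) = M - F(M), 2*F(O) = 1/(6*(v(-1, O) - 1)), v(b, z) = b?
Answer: 521/3 ≈ 173.67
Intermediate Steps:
P = -2 (P = -(2 + 2)/2 = -4/2 = -1/6*12 = -2)
F(O) = -1/24 (F(O) = 1/(2*((6*(-1 - 1)))) = 1/(2*((6*(-2)))) = (1/2)/(-12) = (1/2)*(-1/12) = -1/24)
K(M, c) = 1/24 + M (K(M, c) = M - 1*(-1/24) = M + 1/24 = 1/24 + M)
43 + (-3 - 5)**2*K(2, P) = 43 + (-3 - 5)**2*(1/24 + 2) = 43 + (-8)**2*(49/24) = 43 + 64*(49/24) = 43 + 392/3 = 521/3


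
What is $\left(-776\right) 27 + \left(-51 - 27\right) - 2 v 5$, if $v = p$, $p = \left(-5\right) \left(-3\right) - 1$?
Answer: $-10032$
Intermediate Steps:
$p = 14$ ($p = 15 - 1 = 14$)
$v = 14$
$\left(-776\right) 27 + \left(-51 - 27\right) - 2 v 5 = \left(-776\right) 27 + \left(-51 - 27\right) \left(-2\right) 14 \cdot 5 = -20952 - 78 \left(\left(-28\right) 5\right) = -20952 - -10920 = -20952 + 10920 = -10032$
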